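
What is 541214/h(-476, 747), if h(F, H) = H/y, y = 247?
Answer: 133679858/747 ≈ 1.7896e+5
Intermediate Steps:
h(F, H) = H/247
541214/h(-476, 747) = 541214/(((1/247)*747)) = 541214/(747/247) = 541214*(247/747) = 133679858/747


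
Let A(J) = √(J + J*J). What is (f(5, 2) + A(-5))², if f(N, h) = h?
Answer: 24 + 8*√5 ≈ 41.889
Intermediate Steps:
A(J) = √(J + J²)
(f(5, 2) + A(-5))² = (2 + √(-5*(1 - 5)))² = (2 + √(-5*(-4)))² = (2 + √20)² = (2 + 2*√5)²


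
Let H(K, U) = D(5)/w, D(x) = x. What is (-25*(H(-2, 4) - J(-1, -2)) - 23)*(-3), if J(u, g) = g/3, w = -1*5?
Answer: 44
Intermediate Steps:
w = -5
J(u, g) = g/3 (J(u, g) = g*(⅓) = g/3)
H(K, U) = -1 (H(K, U) = 5/(-5) = 5*(-⅕) = -1)
(-25*(H(-2, 4) - J(-1, -2)) - 23)*(-3) = (-25*(-1 - (-2)/3) - 23)*(-3) = (-25*(-1 - 1*(-⅔)) - 23)*(-3) = (-25*(-1 + ⅔) - 23)*(-3) = (-25*(-⅓) - 23)*(-3) = (25/3 - 23)*(-3) = -44/3*(-3) = 44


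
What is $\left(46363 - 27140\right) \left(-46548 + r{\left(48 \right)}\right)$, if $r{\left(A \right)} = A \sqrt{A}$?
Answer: $-894792204 + 3690816 \sqrt{3} \approx -8.884 \cdot 10^{8}$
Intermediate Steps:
$r{\left(A \right)} = A^{\frac{3}{2}}$
$\left(46363 - 27140\right) \left(-46548 + r{\left(48 \right)}\right) = \left(46363 - 27140\right) \left(-46548 + 48^{\frac{3}{2}}\right) = 19223 \left(-46548 + 192 \sqrt{3}\right) = -894792204 + 3690816 \sqrt{3}$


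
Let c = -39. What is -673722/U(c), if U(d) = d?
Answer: 224574/13 ≈ 17275.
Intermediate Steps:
-673722/U(c) = -673722/(-39) = -673722*(-1/39) = 224574/13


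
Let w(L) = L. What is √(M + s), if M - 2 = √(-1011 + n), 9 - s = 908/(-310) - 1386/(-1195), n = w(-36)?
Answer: √(700943263 + 54893281*I*√1047)/7409 ≈ 4.8762 + 3.3179*I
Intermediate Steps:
n = -36
s = 79789/7409 (s = 9 - (908/(-310) - 1386/(-1195)) = 9 - (908*(-1/310) - 1386*(-1/1195)) = 9 - (-454/155 + 1386/1195) = 9 - 1*(-13108/7409) = 9 + 13108/7409 = 79789/7409 ≈ 10.769)
M = 2 + I*√1047 (M = 2 + √(-1011 - 36) = 2 + √(-1047) = 2 + I*√1047 ≈ 2.0 + 32.357*I)
√(M + s) = √((2 + I*√1047) + 79789/7409) = √(94607/7409 + I*√1047)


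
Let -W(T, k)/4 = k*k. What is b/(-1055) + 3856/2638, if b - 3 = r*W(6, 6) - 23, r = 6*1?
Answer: 3200036/1391545 ≈ 2.2996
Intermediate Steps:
W(T, k) = -4*k² (W(T, k) = -4*k*k = -4*k²)
r = 6
b = -884 (b = 3 + (6*(-4*6²) - 23) = 3 + (6*(-4*36) - 23) = 3 + (6*(-144) - 23) = 3 + (-864 - 23) = 3 - 887 = -884)
b/(-1055) + 3856/2638 = -884/(-1055) + 3856/2638 = -884*(-1/1055) + 3856*(1/2638) = 884/1055 + 1928/1319 = 3200036/1391545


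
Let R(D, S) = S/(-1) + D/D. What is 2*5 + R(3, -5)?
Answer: 16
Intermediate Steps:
R(D, S) = 1 - S (R(D, S) = S*(-1) + 1 = -S + 1 = 1 - S)
2*5 + R(3, -5) = 2*5 + (1 - 1*(-5)) = 10 + (1 + 5) = 10 + 6 = 16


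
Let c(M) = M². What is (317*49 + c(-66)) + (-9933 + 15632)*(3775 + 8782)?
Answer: 71582232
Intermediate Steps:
(317*49 + c(-66)) + (-9933 + 15632)*(3775 + 8782) = (317*49 + (-66)²) + (-9933 + 15632)*(3775 + 8782) = (15533 + 4356) + 5699*12557 = 19889 + 71562343 = 71582232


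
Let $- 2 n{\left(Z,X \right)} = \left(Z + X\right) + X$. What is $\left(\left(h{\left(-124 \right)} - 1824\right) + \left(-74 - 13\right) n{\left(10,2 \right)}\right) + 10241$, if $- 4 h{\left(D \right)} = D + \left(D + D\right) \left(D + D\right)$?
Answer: $-6319$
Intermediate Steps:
$h{\left(D \right)} = - D^{2} - \frac{D}{4}$ ($h{\left(D \right)} = - \frac{D + \left(D + D\right) \left(D + D\right)}{4} = - \frac{D + 2 D 2 D}{4} = - \frac{D + 4 D^{2}}{4} = - D^{2} - \frac{D}{4}$)
$n{\left(Z,X \right)} = - X - \frac{Z}{2}$ ($n{\left(Z,X \right)} = - \frac{\left(Z + X\right) + X}{2} = - \frac{\left(X + Z\right) + X}{2} = - \frac{Z + 2 X}{2} = - X - \frac{Z}{2}$)
$\left(\left(h{\left(-124 \right)} - 1824\right) + \left(-74 - 13\right) n{\left(10,2 \right)}\right) + 10241 = \left(\left(\left(-1\right) \left(-124\right) \left(\frac{1}{4} - 124\right) - 1824\right) + \left(-74 - 13\right) \left(\left(-1\right) 2 - 5\right)\right) + 10241 = \left(\left(\left(-1\right) \left(-124\right) \left(- \frac{495}{4}\right) - 1824\right) - 87 \left(-2 - 5\right)\right) + 10241 = \left(\left(-15345 - 1824\right) - -609\right) + 10241 = \left(-17169 + 609\right) + 10241 = -16560 + 10241 = -6319$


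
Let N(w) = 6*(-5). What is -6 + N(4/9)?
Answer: -36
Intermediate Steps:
N(w) = -30
-6 + N(4/9) = -6 - 30 = -36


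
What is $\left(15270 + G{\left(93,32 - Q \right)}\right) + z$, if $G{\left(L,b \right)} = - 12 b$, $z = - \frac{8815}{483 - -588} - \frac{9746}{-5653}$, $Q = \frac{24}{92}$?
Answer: $\frac{2072410565083}{139250349} \approx 14883.0$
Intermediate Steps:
$Q = \frac{6}{23}$ ($Q = 24 \cdot \frac{1}{92} = \frac{6}{23} \approx 0.26087$)
$z = - \frac{39393229}{6054363}$ ($z = - \frac{8815}{483 + 588} - - \frac{9746}{5653} = - \frac{8815}{1071} + \frac{9746}{5653} = - \frac{39393229}{6054363} \approx -6.5066$)
$\left(15270 + G{\left(93,32 - Q \right)}\right) + z = \left(15270 - 12 \left(32 - \frac{6}{23}\right)\right) - \frac{39393229}{6054363} = \left(15270 - \frac{8760}{23}\right) - \frac{39393229}{6054363} = \frac{342450}{23} - \frac{39393229}{6054363} = \frac{2072410565083}{139250349}$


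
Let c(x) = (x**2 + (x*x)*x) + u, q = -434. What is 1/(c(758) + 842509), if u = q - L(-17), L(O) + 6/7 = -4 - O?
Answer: 7/3058552972 ≈ 2.2887e-9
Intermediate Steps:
L(O) = -34/7 - O (L(O) = -6/7 + (-4 - O) = -34/7 - O)
u = -3123/7 (u = -434 - (-34/7 - 1*(-17)) = -434 - (-34/7 + 17) = -434 - 1*85/7 = -434 - 85/7 = -3123/7 ≈ -446.14)
c(x) = -3123/7 + x**2 + x**3 (c(x) = (x**2 + (x*x)*x) - 3123/7 = (x**2 + x**2*x) - 3123/7 = (x**2 + x**3) - 3123/7 = -3123/7 + x**2 + x**3)
1/(c(758) + 842509) = 1/((-3123/7 + 758**2 + 758**3) + 842509) = 1/((-3123/7 + 574564 + 435519512) + 842509) = 1/(3052655409/7 + 842509) = 1/(3058552972/7) = 7/3058552972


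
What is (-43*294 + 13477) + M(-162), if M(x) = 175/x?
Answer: 135095/162 ≈ 833.92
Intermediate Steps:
(-43*294 + 13477) + M(-162) = (-43*294 + 13477) + 175/(-162) = (-12642 + 13477) + 175*(-1/162) = 835 - 175/162 = 135095/162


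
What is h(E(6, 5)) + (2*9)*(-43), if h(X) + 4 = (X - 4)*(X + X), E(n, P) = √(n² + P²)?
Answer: -656 - 8*√61 ≈ -718.48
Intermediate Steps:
E(n, P) = √(P² + n²)
h(X) = -4 + 2*X*(-4 + X) (h(X) = -4 + (X - 4)*(X + X) = -4 + (-4 + X)*(2*X) = -4 + 2*X*(-4 + X))
h(E(6, 5)) + (2*9)*(-43) = (-4 - 8*√(5² + 6²) + 2*(√(5² + 6²))²) + (2*9)*(-43) = (-4 - 8*√(25 + 36) + 2*(√(25 + 36))²) + 18*(-43) = (-4 - 8*√61 + 2*(√61)²) - 774 = (-4 - 8*√61 + 2*61) - 774 = (-4 - 8*√61 + 122) - 774 = (118 - 8*√61) - 774 = -656 - 8*√61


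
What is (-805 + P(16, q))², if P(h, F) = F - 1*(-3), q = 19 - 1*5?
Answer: 620944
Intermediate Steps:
q = 14 (q = 19 - 5 = 14)
P(h, F) = 3 + F (P(h, F) = F + 3 = 3 + F)
(-805 + P(16, q))² = (-805 + (3 + 14))² = (-805 + 17)² = (-788)² = 620944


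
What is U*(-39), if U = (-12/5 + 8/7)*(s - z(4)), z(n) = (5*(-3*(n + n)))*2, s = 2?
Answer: 415272/35 ≈ 11865.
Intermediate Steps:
z(n) = -60*n (z(n) = (5*(-6*n))*2 = -30*n*2 = -60*n)
U = -10648/35 (U = (-12/5 + 8/7)*(2 - (-60)*4) = (-12*⅕ + 8*(⅐))*(2 - 1*(-240)) = (-12/5 + 8/7)*(2 + 240) = -44/35*242 = -10648/35 ≈ -304.23)
U*(-39) = -10648/35*(-39) = 415272/35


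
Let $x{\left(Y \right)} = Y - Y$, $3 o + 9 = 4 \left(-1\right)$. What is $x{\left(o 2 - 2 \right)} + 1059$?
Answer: $1059$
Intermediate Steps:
$o = - \frac{13}{3}$ ($o = -3 + \frac{4 \left(-1\right)}{3} = -3 + \frac{1}{3} \left(-4\right) = -3 - \frac{4}{3} = - \frac{13}{3} \approx -4.3333$)
$x{\left(Y \right)} = 0$
$x{\left(o 2 - 2 \right)} + 1059 = 0 + 1059 = 1059$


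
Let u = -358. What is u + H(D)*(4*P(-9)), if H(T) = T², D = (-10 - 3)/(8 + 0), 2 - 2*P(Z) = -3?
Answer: -10611/32 ≈ -331.59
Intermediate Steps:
P(Z) = 5/2 (P(Z) = 1 - ½*(-3) = 1 + 3/2 = 5/2)
D = -13/8 ≈ -1.6250
u + H(D)*(4*P(-9)) = -358 + (-13/8)²*(4*(5/2)) = -358 + (169/64)*10 = -358 + 845/32 = -10611/32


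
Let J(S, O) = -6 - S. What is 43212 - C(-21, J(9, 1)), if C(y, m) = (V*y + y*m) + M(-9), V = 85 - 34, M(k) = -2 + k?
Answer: 43979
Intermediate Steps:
V = 51
C(y, m) = -11 + 51*y + m*y (C(y, m) = (51*y + y*m) + (-2 - 9) = (51*y + m*y) - 11 = -11 + 51*y + m*y)
43212 - C(-21, J(9, 1)) = 43212 - (-11 + 51*(-21) + (-6 - 1*9)*(-21)) = 43212 - (-11 - 1071 + (-6 - 9)*(-21)) = 43212 - (-11 - 1071 - 15*(-21)) = 43212 - (-11 - 1071 + 315) = 43212 - 1*(-767) = 43212 + 767 = 43979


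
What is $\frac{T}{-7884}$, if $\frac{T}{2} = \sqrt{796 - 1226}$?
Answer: $- \frac{i \sqrt{430}}{3942} \approx - 0.0052604 i$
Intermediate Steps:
$T = 2 i \sqrt{430}$ ($T = 2 \sqrt{796 - 1226} = 2 \sqrt{-430} = 2 i \sqrt{430} \approx 41.473 i$)
$\frac{T}{-7884} = \frac{2 i \sqrt{430}}{-7884} = 2 i \sqrt{430} \left(- \frac{1}{7884}\right) = - \frac{i \sqrt{430}}{3942}$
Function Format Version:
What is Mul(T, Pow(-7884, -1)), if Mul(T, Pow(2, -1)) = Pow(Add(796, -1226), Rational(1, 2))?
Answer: Mul(Rational(-1, 3942), I, Pow(430, Rational(1, 2))) ≈ Mul(-0.0052604, I)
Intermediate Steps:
T = Mul(2, I, Pow(430, Rational(1, 2))) (T = Mul(2, Pow(Add(796, -1226), Rational(1, 2))) = Mul(2, Pow(-430, Rational(1, 2))) = Mul(2, Mul(I, Pow(430, Rational(1, 2)))) = Mul(2, I, Pow(430, Rational(1, 2))) ≈ Mul(41.473, I))
Mul(T, Pow(-7884, -1)) = Mul(Mul(2, I, Pow(430, Rational(1, 2))), Pow(-7884, -1)) = Mul(Mul(2, I, Pow(430, Rational(1, 2))), Rational(-1, 7884)) = Mul(Rational(-1, 3942), I, Pow(430, Rational(1, 2)))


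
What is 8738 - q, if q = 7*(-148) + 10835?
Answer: -1061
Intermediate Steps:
q = 9799 (q = -1036 + 10835 = 9799)
8738 - q = 8738 - 1*9799 = 8738 - 9799 = -1061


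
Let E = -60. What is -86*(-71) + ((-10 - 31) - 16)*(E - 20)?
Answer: 10666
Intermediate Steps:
-86*(-71) + ((-10 - 31) - 16)*(E - 20) = -86*(-71) + ((-10 - 31) - 16)*(-60 - 20) = 6106 + (-41 - 16)*(-80) = 6106 - 57*(-80) = 6106 + 4560 = 10666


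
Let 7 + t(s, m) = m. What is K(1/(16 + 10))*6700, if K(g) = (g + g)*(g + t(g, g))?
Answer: -603000/169 ≈ -3568.0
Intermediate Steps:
t(s, m) = -7 + m
K(g) = 2*g*(-7 + 2*g) (K(g) = (g + g)*(g + (-7 + g)) = (2*g)*(-7 + 2*g) = 2*g*(-7 + 2*g))
K(1/(16 + 10))*6700 = (2*(-7 + 2/(16 + 10))/(16 + 10))*6700 = (2*(-7 + 2/26)/26)*6700 = (2*(1/26)*(-7 + 2*(1/26)))*6700 = (2*(1/26)*(-7 + 1/13))*6700 = (2*(1/26)*(-90/13))*6700 = -90/169*6700 = -603000/169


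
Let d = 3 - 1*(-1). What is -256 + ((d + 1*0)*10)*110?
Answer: 4144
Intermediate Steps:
d = 4 (d = 3 + 1 = 4)
-256 + ((d + 1*0)*10)*110 = -256 + ((4 + 1*0)*10)*110 = -256 + ((4 + 0)*10)*110 = -256 + (4*10)*110 = -256 + 40*110 = -256 + 4400 = 4144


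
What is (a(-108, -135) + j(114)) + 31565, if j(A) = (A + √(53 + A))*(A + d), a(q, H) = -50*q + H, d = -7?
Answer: 49028 + 107*√167 ≈ 50411.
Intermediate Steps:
a(q, H) = H - 50*q
j(A) = (-7 + A)*(A + √(53 + A)) (j(A) = (A + √(53 + A))*(A - 7) = (A + √(53 + A))*(-7 + A) = (-7 + A)*(A + √(53 + A)))
(a(-108, -135) + j(114)) + 31565 = ((-135 - 50*(-108)) + (114² - 7*114 - 7*√(53 + 114) + 114*√(53 + 114))) + 31565 = ((-135 + 5400) + (12996 - 798 - 7*√167 + 114*√167)) + 31565 = (5265 + (12198 + 107*√167)) + 31565 = (17463 + 107*√167) + 31565 = 49028 + 107*√167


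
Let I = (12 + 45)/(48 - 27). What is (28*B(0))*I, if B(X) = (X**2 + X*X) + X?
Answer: 0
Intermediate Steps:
B(X) = X + 2*X**2 (B(X) = (X**2 + X**2) + X = 2*X**2 + X = X + 2*X**2)
I = 19/7 (I = 57/21 = 57*(1/21) = 19/7 ≈ 2.7143)
(28*B(0))*I = (28*(0*(1 + 2*0)))*(19/7) = (28*(0*(1 + 0)))*(19/7) = (28*(0*1))*(19/7) = (28*0)*(19/7) = 0*(19/7) = 0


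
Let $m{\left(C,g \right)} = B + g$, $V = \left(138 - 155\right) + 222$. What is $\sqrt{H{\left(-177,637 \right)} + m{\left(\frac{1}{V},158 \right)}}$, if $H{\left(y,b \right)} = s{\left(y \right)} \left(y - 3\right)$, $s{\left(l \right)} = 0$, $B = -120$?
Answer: $\sqrt{38} \approx 6.1644$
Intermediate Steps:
$V = 205$ ($V = -17 + 222 = 205$)
$m{\left(C,g \right)} = -120 + g$
$H{\left(y,b \right)} = 0$ ($H{\left(y,b \right)} = 0 \left(y - 3\right) = 0 \left(-3 + y\right) = 0$)
$\sqrt{H{\left(-177,637 \right)} + m{\left(\frac{1}{V},158 \right)}} = \sqrt{0 + \left(-120 + 158\right)} = \sqrt{0 + 38} = \sqrt{38}$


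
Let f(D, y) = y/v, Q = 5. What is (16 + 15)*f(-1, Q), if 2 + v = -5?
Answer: -155/7 ≈ -22.143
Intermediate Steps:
v = -7 (v = -2 - 5 = -7)
f(D, y) = -y/7 (f(D, y) = y/(-7) = y*(-⅐) = -y/7)
(16 + 15)*f(-1, Q) = (16 + 15)*(-⅐*5) = 31*(-5/7) = -155/7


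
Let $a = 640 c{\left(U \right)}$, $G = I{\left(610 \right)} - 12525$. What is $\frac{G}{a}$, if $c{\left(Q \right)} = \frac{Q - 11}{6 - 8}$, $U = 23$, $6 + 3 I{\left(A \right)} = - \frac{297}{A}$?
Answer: $\frac{7641569}{2342400} \approx 3.2623$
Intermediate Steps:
$I{\left(A \right)} = -2 - \frac{99}{A}$ ($I{\left(A \right)} = -2 + \frac{\left(-297\right) \frac{1}{A}}{3} = -2 - \frac{99}{A}$)
$c{\left(Q \right)} = \frac{11}{2} - \frac{Q}{2}$ ($c{\left(Q \right)} = \frac{-11 + Q}{-2} = \left(-11 + Q\right) \left(- \frac{1}{2}\right) = \frac{11}{2} - \frac{Q}{2}$)
$G = - \frac{7641569}{610}$ ($G = \left(-2 - \frac{99}{610}\right) - 12525 = - \frac{1319}{610} - 12525 = - \frac{7641569}{610} \approx -12527.0$)
$a = -3840$ ($a = 640 \left(\frac{11}{2} - \frac{23}{2}\right) = 640 \left(-6\right) = -3840$)
$\frac{G}{a} = - \frac{7641569}{610 \left(-3840\right)} = \left(- \frac{7641569}{610}\right) \left(- \frac{1}{3840}\right) = \frac{7641569}{2342400}$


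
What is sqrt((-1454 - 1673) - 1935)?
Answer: I*sqrt(5062) ≈ 71.148*I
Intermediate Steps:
sqrt((-1454 - 1673) - 1935) = sqrt(-3127 - 1935) = sqrt(-5062) = I*sqrt(5062)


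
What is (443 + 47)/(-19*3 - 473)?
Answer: -49/53 ≈ -0.92453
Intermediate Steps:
(443 + 47)/(-19*3 - 473) = 490/(-57 - 473) = 490/(-530) = 490*(-1/530) = -49/53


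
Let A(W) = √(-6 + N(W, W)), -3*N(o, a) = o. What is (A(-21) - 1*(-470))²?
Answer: 221841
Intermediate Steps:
N(o, a) = -o/3
A(W) = √(-6 - W/3)
(A(-21) - 1*(-470))² = (√(-54 - 3*(-21))/3 - 1*(-470))² = (√(-54 + 63)/3 + 470)² = (√9/3 + 470)² = ((⅓)*3 + 470)² = (1 + 470)² = 471² = 221841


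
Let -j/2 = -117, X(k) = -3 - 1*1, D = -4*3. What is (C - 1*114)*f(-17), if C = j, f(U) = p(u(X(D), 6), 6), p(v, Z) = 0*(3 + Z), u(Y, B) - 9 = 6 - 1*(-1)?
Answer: 0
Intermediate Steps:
D = -12
X(k) = -4 (X(k) = -3 - 1 = -4)
j = 234 (j = -2*(-117) = 234)
u(Y, B) = 16 (u(Y, B) = 9 + (6 - 1*(-1)) = 9 + (6 + 1) = 9 + 7 = 16)
p(v, Z) = 0
f(U) = 0
C = 234
(C - 1*114)*f(-17) = (234 - 1*114)*0 = (234 - 114)*0 = 120*0 = 0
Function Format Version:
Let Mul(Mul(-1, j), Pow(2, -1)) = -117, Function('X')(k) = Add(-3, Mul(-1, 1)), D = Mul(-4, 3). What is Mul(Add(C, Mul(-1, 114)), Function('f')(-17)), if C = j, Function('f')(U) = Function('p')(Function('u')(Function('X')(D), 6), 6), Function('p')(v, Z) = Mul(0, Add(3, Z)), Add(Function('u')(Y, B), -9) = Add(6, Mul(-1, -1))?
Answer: 0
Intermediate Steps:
D = -12
Function('X')(k) = -4 (Function('X')(k) = Add(-3, -1) = -4)
j = 234 (j = Mul(-2, -117) = 234)
Function('u')(Y, B) = 16 (Function('u')(Y, B) = Add(9, Add(6, Mul(-1, -1))) = Add(9, Add(6, 1)) = Add(9, 7) = 16)
Function('p')(v, Z) = 0
Function('f')(U) = 0
C = 234
Mul(Add(C, Mul(-1, 114)), Function('f')(-17)) = Mul(Add(234, Mul(-1, 114)), 0) = Mul(Add(234, -114), 0) = Mul(120, 0) = 0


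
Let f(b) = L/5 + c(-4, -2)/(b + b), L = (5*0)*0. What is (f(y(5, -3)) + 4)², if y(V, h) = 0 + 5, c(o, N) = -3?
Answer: 1369/100 ≈ 13.690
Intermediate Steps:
y(V, h) = 5
L = 0 (L = 0*0 = 0)
f(b) = -3/(2*b) (f(b) = 0/5 - 3/(b + b) = 0*(⅕) - 3*1/(2*b) = 0 - 3/(2*b) = -3/(2*b))
(f(y(5, -3)) + 4)² = (-3/2/5 + 4)² = (-3/2*⅕ + 4)² = (-3/10 + 4)² = (37/10)² = 1369/100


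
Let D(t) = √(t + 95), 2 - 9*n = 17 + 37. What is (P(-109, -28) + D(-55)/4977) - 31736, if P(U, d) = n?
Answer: -285676/9 + 2*√10/4977 ≈ -31742.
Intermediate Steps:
n = -52/9 (n = 2/9 - (17 + 37)/9 = 2/9 - ⅑*54 = 2/9 - 6 = -52/9 ≈ -5.7778)
P(U, d) = -52/9
D(t) = √(95 + t)
(P(-109, -28) + D(-55)/4977) - 31736 = (-52/9 + √(95 - 55)/4977) - 31736 = (-52/9 + √40*(1/4977)) - 31736 = (-52/9 + (2*√10)*(1/4977)) - 31736 = (-52/9 + 2*√10/4977) - 31736 = -285676/9 + 2*√10/4977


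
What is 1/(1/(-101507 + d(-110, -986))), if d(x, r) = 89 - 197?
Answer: -101615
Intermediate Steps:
d(x, r) = -108
1/(1/(-101507 + d(-110, -986))) = 1/(1/(-101507 - 108)) = 1/(1/(-101615)) = 1/(-1/101615) = -101615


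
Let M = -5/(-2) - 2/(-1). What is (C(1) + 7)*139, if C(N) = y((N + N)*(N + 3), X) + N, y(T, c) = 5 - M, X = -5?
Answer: 2363/2 ≈ 1181.5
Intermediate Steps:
M = 9/2 (M = -5*(-½) - 2*(-1) = 5/2 + 2 = 9/2 ≈ 4.5000)
y(T, c) = ½ (y(T, c) = 5 - 1*9/2 = 5 - 9/2 = ½)
C(N) = ½ + N
(C(1) + 7)*139 = ((½ + 1) + 7)*139 = (3/2 + 7)*139 = (17/2)*139 = 2363/2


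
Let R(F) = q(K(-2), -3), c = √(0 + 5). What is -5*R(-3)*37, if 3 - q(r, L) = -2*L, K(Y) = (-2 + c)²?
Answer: 555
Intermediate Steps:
c = √5 ≈ 2.2361
K(Y) = (-2 + √5)²
q(r, L) = 3 + 2*L (q(r, L) = 3 - (-2)*L = 3 + 2*L)
R(F) = -3 (R(F) = 3 + 2*(-3) = 3 - 6 = -3)
-5*R(-3)*37 = -5*(-3)*37 = 15*37 = 555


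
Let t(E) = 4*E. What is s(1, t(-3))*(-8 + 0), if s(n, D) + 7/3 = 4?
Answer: -40/3 ≈ -13.333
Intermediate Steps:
s(n, D) = 5/3 (s(n, D) = -7/3 + 4 = 5/3)
s(1, t(-3))*(-8 + 0) = 5*(-8 + 0)/3 = (5/3)*(-8) = -40/3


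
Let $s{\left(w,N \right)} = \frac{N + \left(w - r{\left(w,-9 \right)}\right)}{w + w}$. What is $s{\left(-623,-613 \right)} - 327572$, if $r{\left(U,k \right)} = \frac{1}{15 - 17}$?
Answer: $- \frac{116615279}{356} \approx -3.2757 \cdot 10^{5}$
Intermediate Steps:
$r{\left(U,k \right)} = - \frac{1}{2}$ ($r{\left(U,k \right)} = \frac{1}{-2} = - \frac{1}{2}$)
$s{\left(w,N \right)} = \frac{\frac{1}{2} + N + w}{2 w}$ ($s{\left(w,N \right)} = \frac{N + \left(w - - \frac{1}{2}\right)}{w + w} = \frac{N + \left(w + \frac{1}{2}\right)}{2 w} = \left(N + \left(\frac{1}{2} + w\right)\right) \frac{1}{2 w} = \left(\frac{1}{2} + N + w\right) \frac{1}{2 w} = \frac{\frac{1}{2} + N + w}{2 w}$)
$s{\left(-623,-613 \right)} - 327572 = \frac{1 + 2 \left(-613\right) + 2 \left(-623\right)}{4 \left(-623\right)} - 327572 = \frac{1}{4} \left(- \frac{1}{623}\right) \left(1 - 1226 - 1246\right) - 327572 = \frac{1}{4} \left(- \frac{1}{623}\right) \left(-2471\right) - 327572 = \frac{353}{356} - 327572 = - \frac{116615279}{356}$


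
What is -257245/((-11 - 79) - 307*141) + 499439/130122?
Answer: 18379133131/1881433998 ≈ 9.7687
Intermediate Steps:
-257245/((-11 - 79) - 307*141) + 499439/130122 = -257245/(-90 - 43287) + 499439*(1/130122) = -257245/(-43377) + 499439/130122 = -257245*(-1/43377) + 499439/130122 = 257245/43377 + 499439/130122 = 18379133131/1881433998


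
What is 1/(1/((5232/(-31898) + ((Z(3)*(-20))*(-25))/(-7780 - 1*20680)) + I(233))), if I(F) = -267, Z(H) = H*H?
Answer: -6066990102/22695427 ≈ -267.32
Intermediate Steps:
Z(H) = H**2
1/(1/((5232/(-31898) + ((Z(3)*(-20))*(-25))/(-7780 - 1*20680)) + I(233))) = 1/(1/((5232/(-31898) + ((3**2*(-20))*(-25))/(-7780 - 1*20680)) - 267)) = 1/(1/((5232*(-1/31898) + ((9*(-20))*(-25))/(-7780 - 20680)) - 267)) = 1/(1/((-2616/15949 - 180*(-25)/(-28460)) - 267)) = 1/(1/((-2616/15949 + 4500*(-1/28460)) - 267)) = 1/(1/((-2616/15949 - 225/1423) - 267)) = 1/(1/(-7311093/22695427 - 267)) = 1/(1/(-6066990102/22695427)) = 1/(-22695427/6066990102) = -6066990102/22695427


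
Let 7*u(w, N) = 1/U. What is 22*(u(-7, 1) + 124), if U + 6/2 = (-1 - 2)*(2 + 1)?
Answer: 114565/42 ≈ 2727.7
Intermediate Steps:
U = -12 (U = -3 + (-1 - 2)*(2 + 1) = -3 - 3*3 = -3 - 9 = -12)
u(w, N) = -1/84 (u(w, N) = (⅐)/(-12) = (⅐)*(-1/12) = -1/84)
22*(u(-7, 1) + 124) = 22*(-1/84 + 124) = 22*(10415/84) = 114565/42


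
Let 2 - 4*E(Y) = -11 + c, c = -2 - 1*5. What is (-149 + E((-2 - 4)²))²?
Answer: 20736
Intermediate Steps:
c = -7 (c = -2 - 5 = -7)
E(Y) = 5 (E(Y) = ½ - (-11 - 7)/4 = ½ - ¼*(-18) = ½ + 9/2 = 5)
(-149 + E((-2 - 4)²))² = (-149 + 5)² = (-144)² = 20736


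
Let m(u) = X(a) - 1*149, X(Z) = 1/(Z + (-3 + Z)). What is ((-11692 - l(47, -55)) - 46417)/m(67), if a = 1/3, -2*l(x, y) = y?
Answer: 813911/2092 ≈ 389.06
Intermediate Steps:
l(x, y) = -y/2
a = ⅓ ≈ 0.33333
X(Z) = 1/(-3 + 2*Z)
m(u) = -1046/7 (m(u) = 1/(-3 + 2*(⅓)) - 1*149 = 1/(-3 + ⅔) - 149 = 1/(-7/3) - 149 = -3/7 - 149 = -1046/7)
((-11692 - l(47, -55)) - 46417)/m(67) = ((-11692 - (-1)*(-55)/2) - 46417)/(-1046/7) = ((-11692 - 1*55/2) - 46417)*(-7/1046) = ((-11692 - 55/2) - 46417)*(-7/1046) = (-23439/2 - 46417)*(-7/1046) = -116273/2*(-7/1046) = 813911/2092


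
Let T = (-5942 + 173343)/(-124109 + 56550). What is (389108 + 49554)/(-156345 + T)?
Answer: -14817783029/5281339628 ≈ -2.8057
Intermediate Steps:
T = -167401/67559 (T = 167401/(-67559) = 167401*(-1/67559) = -167401/67559 ≈ -2.4778)
(389108 + 49554)/(-156345 + T) = (389108 + 49554)/(-156345 - 167401/67559) = 438662/(-10562679256/67559) = 438662*(-67559/10562679256) = -14817783029/5281339628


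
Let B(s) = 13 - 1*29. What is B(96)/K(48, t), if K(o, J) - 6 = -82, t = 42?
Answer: 4/19 ≈ 0.21053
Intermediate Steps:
B(s) = -16 (B(s) = 13 - 29 = -16)
K(o, J) = -76 (K(o, J) = 6 - 82 = -76)
B(96)/K(48, t) = -16/(-76) = -16*(-1/76) = 4/19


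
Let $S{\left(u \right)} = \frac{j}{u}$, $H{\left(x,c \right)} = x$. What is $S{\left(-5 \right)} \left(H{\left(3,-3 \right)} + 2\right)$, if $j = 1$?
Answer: $-1$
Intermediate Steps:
$S{\left(u \right)} = \frac{1}{u}$ ($S{\left(u \right)} = 1 \frac{1}{u} = \frac{1}{u}$)
$S{\left(-5 \right)} \left(H{\left(3,-3 \right)} + 2\right) = \frac{3 + 2}{-5} = \left(- \frac{1}{5}\right) 5 = -1$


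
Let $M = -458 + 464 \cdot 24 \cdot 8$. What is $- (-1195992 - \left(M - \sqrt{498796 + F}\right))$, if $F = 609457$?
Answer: $1284622 - \sqrt{1108253} \approx 1.2836 \cdot 10^{6}$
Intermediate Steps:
$M = 88630$ ($M = -458 + 464 \cdot 192 = -458 + 89088 = 88630$)
$- (-1195992 - \left(M - \sqrt{498796 + F}\right)) = - (-1195992 + \left(\sqrt{498796 + 609457} - 88630\right)) = - (-1195992 - \left(88630 - \sqrt{1108253}\right)) = - (-1284622 + \sqrt{1108253}) = 1284622 - \sqrt{1108253}$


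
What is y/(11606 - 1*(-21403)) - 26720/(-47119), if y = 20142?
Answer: 610357126/518450357 ≈ 1.1773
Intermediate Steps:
y/(11606 - 1*(-21403)) - 26720/(-47119) = 20142/(11606 - 1*(-21403)) - 26720/(-47119) = 20142/(11606 + 21403) - 26720*(-1/47119) = 20142/33009 + 26720/47119 = 20142*(1/33009) + 26720/47119 = 6714/11003 + 26720/47119 = 610357126/518450357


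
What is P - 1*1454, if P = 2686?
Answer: 1232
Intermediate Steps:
P - 1*1454 = 2686 - 1*1454 = 2686 - 1454 = 1232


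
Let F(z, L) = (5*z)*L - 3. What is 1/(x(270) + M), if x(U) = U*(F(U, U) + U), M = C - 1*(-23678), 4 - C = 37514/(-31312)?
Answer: 15656/1542284665189 ≈ 1.0151e-8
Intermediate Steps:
F(z, L) = -3 + 5*L*z (F(z, L) = 5*L*z - 3 = -3 + 5*L*z)
C = 81381/15656 (C = 4 - 37514/(-31312) = 4 - 37514*(-1)/31312 = 4 - 1*(-18757/15656) = 4 + 18757/15656 = 81381/15656 ≈ 5.1981)
M = 370784149/15656 (M = 81381/15656 - 1*(-23678) = 81381/15656 + 23678 = 370784149/15656 ≈ 23683.)
x(U) = U*(-3 + U + 5*U²) (x(U) = U*((-3 + 5*U*U) + U) = U*((-3 + 5*U²) + U) = U*(-3 + U + 5*U²))
1/(x(270) + M) = 1/(270*(-3 + 270 + 5*270²) + 370784149/15656) = 1/(270*(-3 + 270 + 5*72900) + 370784149/15656) = 1/(270*(-3 + 270 + 364500) + 370784149/15656) = 1/(270*364767 + 370784149/15656) = 1/(98487090 + 370784149/15656) = 1/(1542284665189/15656) = 15656/1542284665189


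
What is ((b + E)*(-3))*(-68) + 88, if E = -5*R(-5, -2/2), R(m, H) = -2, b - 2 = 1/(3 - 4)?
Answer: 2332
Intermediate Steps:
b = 1 (b = 2 + 1/(3 - 4) = 2 + 1/(-1) = 2 - 1 = 1)
E = 10 (E = -5*(-2) = 10)
((b + E)*(-3))*(-68) + 88 = ((1 + 10)*(-3))*(-68) + 88 = (11*(-3))*(-68) + 88 = -33*(-68) + 88 = 2244 + 88 = 2332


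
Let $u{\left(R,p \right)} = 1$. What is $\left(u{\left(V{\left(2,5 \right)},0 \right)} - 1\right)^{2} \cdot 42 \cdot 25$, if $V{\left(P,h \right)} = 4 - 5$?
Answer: $0$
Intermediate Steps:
$V{\left(P,h \right)} = -1$ ($V{\left(P,h \right)} = 4 - 5 = -1$)
$\left(u{\left(V{\left(2,5 \right)},0 \right)} - 1\right)^{2} \cdot 42 \cdot 25 = \left(1 - 1\right)^{2} \cdot 42 \cdot 25 = 0^{2} \cdot 42 \cdot 25 = 0 \cdot 42 \cdot 25 = 0 \cdot 25 = 0$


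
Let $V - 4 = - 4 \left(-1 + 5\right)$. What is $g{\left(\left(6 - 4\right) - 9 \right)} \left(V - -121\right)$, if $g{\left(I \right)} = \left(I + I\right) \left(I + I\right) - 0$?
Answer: $21364$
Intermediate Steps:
$V = -12$ ($V = 4 - 4 \left(-1 + 5\right) = 4 - 16 = -12$)
$g{\left(I \right)} = 4 I^{2}$ ($g{\left(I \right)} = 2 I 2 I + 0 = 4 I^{2} + 0 = 4 I^{2}$)
$g{\left(\left(6 - 4\right) - 9 \right)} \left(V - -121\right) = 4 \left(\left(6 - 4\right) - 9\right)^{2} \left(-12 - -121\right) = 4 \left(2 - 9\right)^{2} \left(-12 + 121\right) = 4 \left(-7\right)^{2} \cdot 109 = 4 \cdot 49 \cdot 109 = 196 \cdot 109 = 21364$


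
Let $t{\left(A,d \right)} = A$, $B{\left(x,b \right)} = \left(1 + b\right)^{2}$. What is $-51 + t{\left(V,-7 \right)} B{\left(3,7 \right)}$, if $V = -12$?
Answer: $-819$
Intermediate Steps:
$-51 + t{\left(V,-7 \right)} B{\left(3,7 \right)} = -51 - 12 \left(1 + 7\right)^{2} = -51 - 12 \cdot 8^{2} = -51 - 768 = -819$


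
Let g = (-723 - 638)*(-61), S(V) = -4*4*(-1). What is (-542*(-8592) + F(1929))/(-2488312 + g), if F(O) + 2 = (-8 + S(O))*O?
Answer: -108658/55937 ≈ -1.9425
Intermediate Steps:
S(V) = 16 (S(V) = -16*(-1) = 16)
g = 83021 (g = -1361*(-61) = 83021)
F(O) = -2 + 8*O (F(O) = -2 + (-8 + 16)*O = -2 + 8*O)
(-542*(-8592) + F(1929))/(-2488312 + g) = (-542*(-8592) + (-2 + 8*1929))/(-2488312 + 83021) = (4656864 + (-2 + 15432))/(-2405291) = (4656864 + 15430)*(-1/2405291) = 4672294*(-1/2405291) = -108658/55937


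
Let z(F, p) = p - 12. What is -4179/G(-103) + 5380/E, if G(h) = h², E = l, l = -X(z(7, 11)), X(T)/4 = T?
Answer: 14264926/10609 ≈ 1344.6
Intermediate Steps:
z(F, p) = -12 + p
X(T) = 4*T
l = 4 (l = -4*(-12 + 11) = -4*(-1) = -1*(-4) = 4)
E = 4
-4179/G(-103) + 5380/E = -4179/((-103)²) + 5380/4 = -4179/10609 + 5380*(¼) = -4179*1/10609 + 1345 = -4179/10609 + 1345 = 14264926/10609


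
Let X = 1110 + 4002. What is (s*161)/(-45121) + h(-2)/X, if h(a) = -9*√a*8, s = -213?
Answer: 34293/45121 - I*√2/71 ≈ 0.76002 - 0.019919*I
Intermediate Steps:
X = 5112
h(a) = -72*√a
(s*161)/(-45121) + h(-2)/X = -213*161/(-45121) - 72*I*√2/5112 = -34293*(-1/45121) - 72*I*√2*(1/5112) = 34293/45121 - 72*I*√2*(1/5112) = 34293/45121 - I*√2/71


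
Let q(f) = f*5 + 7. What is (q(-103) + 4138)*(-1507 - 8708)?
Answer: -37080450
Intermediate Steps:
q(f) = 7 + 5*f (q(f) = 5*f + 7 = 7 + 5*f)
(q(-103) + 4138)*(-1507 - 8708) = ((7 + 5*(-103)) + 4138)*(-1507 - 8708) = ((7 - 515) + 4138)*(-10215) = (-508 + 4138)*(-10215) = 3630*(-10215) = -37080450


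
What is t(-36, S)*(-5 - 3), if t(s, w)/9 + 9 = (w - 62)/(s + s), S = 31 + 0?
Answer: 617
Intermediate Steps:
S = 31
t(s, w) = -81 + 9*(-62 + w)/(2*s) (t(s, w) = -81 + 9*((w - 62)/(s + s)) = -81 + 9*((-62 + w)/((2*s))) = -81 + 9*((-62 + w)*(1/(2*s))) = -81 + 9*((-62 + w)/(2*s)) = -81 + 9*(-62 + w)/(2*s))
t(-36, S)*(-5 - 3) = ((9/2)*(-62 + 31 - 18*(-36))/(-36))*(-5 - 3) = ((9/2)*(-1/36)*(-62 + 31 + 648))*(-8) = ((9/2)*(-1/36)*617)*(-8) = -617/8*(-8) = 617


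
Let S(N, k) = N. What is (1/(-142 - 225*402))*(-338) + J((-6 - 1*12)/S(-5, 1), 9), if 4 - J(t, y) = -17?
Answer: 1549276/73767 ≈ 21.002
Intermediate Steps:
J(t, y) = 21 (J(t, y) = 4 - 1*(-17) = 4 + 17 = 21)
(1/(-142 - 225*402))*(-338) + J((-6 - 1*12)/S(-5, 1), 9) = (1/(-142 - 225*402))*(-338) + 21 = ((1/402)/(-367))*(-338) + 21 = -1/367*1/402*(-338) + 21 = -1/147534*(-338) + 21 = 169/73767 + 21 = 1549276/73767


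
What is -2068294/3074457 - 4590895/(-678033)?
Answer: 4237379227771/694861101027 ≈ 6.0982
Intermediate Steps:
-2068294/3074457 - 4590895/(-678033) = -2068294*1/3074457 - 4590895*(-1/678033) = -2068294/3074457 + 4590895/678033 = 4237379227771/694861101027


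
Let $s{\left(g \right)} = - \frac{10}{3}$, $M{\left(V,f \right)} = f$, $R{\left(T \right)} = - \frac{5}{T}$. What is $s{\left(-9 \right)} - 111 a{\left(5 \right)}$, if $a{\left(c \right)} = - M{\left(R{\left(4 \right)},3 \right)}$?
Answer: $\frac{989}{3} \approx 329.67$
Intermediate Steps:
$a{\left(c \right)} = -3$ ($a{\left(c \right)} = \left(-1\right) 3 = -3$)
$s{\left(g \right)} = - \frac{10}{3}$ ($s{\left(g \right)} = \left(-10\right) \frac{1}{3} = - \frac{10}{3}$)
$s{\left(-9 \right)} - 111 a{\left(5 \right)} = - \frac{10}{3} - -333 = - \frac{10}{3} + 333 = \frac{989}{3}$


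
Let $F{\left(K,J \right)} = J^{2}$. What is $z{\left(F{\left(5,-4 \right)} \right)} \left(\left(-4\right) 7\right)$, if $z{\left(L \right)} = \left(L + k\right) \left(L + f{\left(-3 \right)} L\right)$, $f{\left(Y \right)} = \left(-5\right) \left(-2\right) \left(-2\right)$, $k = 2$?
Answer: $153216$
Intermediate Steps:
$f{\left(Y \right)} = -20$ ($f{\left(Y \right)} = 10 \left(-2\right) = -20$)
$z{\left(L \right)} = - 19 L \left(2 + L\right)$ ($z{\left(L \right)} = \left(L + 2\right) \left(L - 20 L\right) = \left(2 + L\right) \left(- 19 L\right) = - 19 L \left(2 + L\right)$)
$z{\left(F{\left(5,-4 \right)} \right)} \left(\left(-4\right) 7\right) = 19 \left(-4\right)^{2} \left(-2 - \left(-4\right)^{2}\right) \left(\left(-4\right) 7\right) = 19 \cdot 16 \left(-2 - 16\right) \left(-28\right) = 19 \cdot 16 \left(-18\right) \left(-28\right) = \left(-5472\right) \left(-28\right) = 153216$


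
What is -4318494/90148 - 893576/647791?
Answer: -1439017818001/29198531534 ≈ -49.284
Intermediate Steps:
-4318494/90148 - 893576/647791 = -4318494*1/90148 - 893576*1/647791 = -2159247/45074 - 893576/647791 = -1439017818001/29198531534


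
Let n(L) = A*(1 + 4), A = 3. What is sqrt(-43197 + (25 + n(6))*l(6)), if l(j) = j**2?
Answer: I*sqrt(41757) ≈ 204.35*I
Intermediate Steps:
n(L) = 15 (n(L) = 3*(1 + 4) = 3*5 = 15)
sqrt(-43197 + (25 + n(6))*l(6)) = sqrt(-43197 + (25 + 15)*6**2) = sqrt(-43197 + 40*36) = sqrt(-43197 + 1440) = sqrt(-41757) = I*sqrt(41757)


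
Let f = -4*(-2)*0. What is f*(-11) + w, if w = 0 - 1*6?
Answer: -6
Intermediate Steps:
w = -6 (w = 0 - 6 = -6)
f = 0 (f = 8*0 = 0)
f*(-11) + w = 0*(-11) - 6 = 0 - 6 = -6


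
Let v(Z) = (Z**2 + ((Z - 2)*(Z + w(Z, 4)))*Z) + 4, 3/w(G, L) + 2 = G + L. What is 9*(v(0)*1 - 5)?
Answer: -9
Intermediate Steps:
w(G, L) = 3/(-2 + G + L) (w(G, L) = 3/(-2 + (G + L)) = 3/(-2 + G + L))
v(Z) = 4 + Z**2 + Z*(-2 + Z)*(Z + 3/(2 + Z)) (v(Z) = (Z**2 + ((Z - 2)*(Z + 3/(-2 + Z + 4)))*Z) + 4 = (Z**2 + ((-2 + Z)*(Z + 3/(2 + Z)))*Z) + 4 = (Z**2 + Z*(-2 + Z)*(Z + 3/(2 + Z))) + 4 = 4 + Z**2 + Z*(-2 + Z)*(Z + 3/(2 + Z)))
9*(v(0)*1 - 5) = 9*(((8 + 0**2 + 0**3 + 0**4 - 2*0)/(2 + 0))*1 - 5) = 9*(((8 + 0 + 0 + 0 + 0)/2)*1 - 5) = 9*(((1/2)*8)*1 - 5) = 9*(4*1 - 5) = 9*(4 - 5) = 9*(-1) = -9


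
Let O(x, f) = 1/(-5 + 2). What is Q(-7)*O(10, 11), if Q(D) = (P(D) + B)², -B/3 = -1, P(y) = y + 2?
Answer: -4/3 ≈ -1.3333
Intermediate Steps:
O(x, f) = -⅓ (O(x, f) = 1/(-3) = -⅓)
P(y) = 2 + y
B = 3 (B = -3*(-1) = 3)
Q(D) = (5 + D)² (Q(D) = ((2 + D) + 3)² = (5 + D)²)
Q(-7)*O(10, 11) = (5 - 7)²*(-⅓) = (-2)²*(-⅓) = 4*(-⅓) = -4/3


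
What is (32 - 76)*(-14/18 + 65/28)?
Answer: -4279/63 ≈ -67.921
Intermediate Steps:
(32 - 76)*(-14/18 + 65/28) = -44*(-14*1/18 + 65*(1/28)) = -44*(-7/9 + 65/28) = -44*389/252 = -4279/63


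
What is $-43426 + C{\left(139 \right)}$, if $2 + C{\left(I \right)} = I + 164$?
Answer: $-43125$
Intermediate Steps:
$C{\left(I \right)} = 162 + I$ ($C{\left(I \right)} = -2 + \left(I + 164\right) = -2 + \left(164 + I\right) = 162 + I$)
$-43426 + C{\left(139 \right)} = -43426 + \left(162 + 139\right) = -43426 + 301 = -43125$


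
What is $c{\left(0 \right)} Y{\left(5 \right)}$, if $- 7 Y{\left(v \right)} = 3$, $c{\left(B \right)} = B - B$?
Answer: $0$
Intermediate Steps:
$c{\left(B \right)} = 0$
$Y{\left(v \right)} = - \frac{3}{7}$ ($Y{\left(v \right)} = \left(- \frac{1}{7}\right) 3 = - \frac{3}{7}$)
$c{\left(0 \right)} Y{\left(5 \right)} = 0 \left(- \frac{3}{7}\right) = 0$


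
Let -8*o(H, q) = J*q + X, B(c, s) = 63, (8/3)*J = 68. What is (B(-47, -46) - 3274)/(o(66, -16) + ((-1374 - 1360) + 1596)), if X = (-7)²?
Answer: 25688/8745 ≈ 2.9375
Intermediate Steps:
J = 51/2 (J = (3/8)*68 = 51/2 ≈ 25.500)
X = 49
o(H, q) = -49/8 - 51*q/16 (o(H, q) = -(51*q/2 + 49)/8 = -(49 + 51*q/2)/8 = -49/8 - 51*q/16)
(B(-47, -46) - 3274)/(o(66, -16) + ((-1374 - 1360) + 1596)) = (63 - 3274)/((-49/8 - 51/16*(-16)) + ((-1374 - 1360) + 1596)) = -3211/((-49/8 + 51) + (-2734 + 1596)) = -3211/(359/8 - 1138) = -3211/(-8745/8) = -3211*(-8/8745) = 25688/8745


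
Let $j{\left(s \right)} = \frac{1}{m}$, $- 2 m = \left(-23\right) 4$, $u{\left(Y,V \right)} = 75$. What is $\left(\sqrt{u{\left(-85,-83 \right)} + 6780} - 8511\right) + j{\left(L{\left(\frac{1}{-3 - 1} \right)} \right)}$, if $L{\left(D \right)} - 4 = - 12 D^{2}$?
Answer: $- \frac{391505}{46} + \sqrt{6855} \approx -8428.2$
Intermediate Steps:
$L{\left(D \right)} = 4 - 12 D^{2}$
$m = 46$ ($m = - \frac{\left(-23\right) 4}{2} = \left(- \frac{1}{2}\right) \left(-92\right) = 46$)
$j{\left(s \right)} = \frac{1}{46}$
$\left(\sqrt{u{\left(-85,-83 \right)} + 6780} - 8511\right) + j{\left(L{\left(\frac{1}{-3 - 1} \right)} \right)} = \left(\sqrt{75 + 6780} - 8511\right) + \frac{1}{46} = \left(\sqrt{6855} - 8511\right) + \frac{1}{46} = \left(-8511 + \sqrt{6855}\right) + \frac{1}{46} = - \frac{391505}{46} + \sqrt{6855}$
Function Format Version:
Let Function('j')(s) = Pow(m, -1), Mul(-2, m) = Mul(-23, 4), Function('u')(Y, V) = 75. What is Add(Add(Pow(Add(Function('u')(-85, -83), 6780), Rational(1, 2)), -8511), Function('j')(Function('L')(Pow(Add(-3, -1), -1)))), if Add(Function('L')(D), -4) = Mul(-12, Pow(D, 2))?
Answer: Add(Rational(-391505, 46), Pow(6855, Rational(1, 2))) ≈ -8428.2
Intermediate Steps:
Function('L')(D) = Add(4, Mul(-12, Pow(D, 2)))
m = 46 (m = Mul(Rational(-1, 2), Mul(-23, 4)) = Mul(Rational(-1, 2), -92) = 46)
Function('j')(s) = Rational(1, 46) (Function('j')(s) = Pow(46, -1) = Rational(1, 46))
Add(Add(Pow(Add(Function('u')(-85, -83), 6780), Rational(1, 2)), -8511), Function('j')(Function('L')(Pow(Add(-3, -1), -1)))) = Add(Add(Pow(Add(75, 6780), Rational(1, 2)), -8511), Rational(1, 46)) = Add(Add(Pow(6855, Rational(1, 2)), -8511), Rational(1, 46)) = Add(Add(-8511, Pow(6855, Rational(1, 2))), Rational(1, 46)) = Add(Rational(-391505, 46), Pow(6855, Rational(1, 2)))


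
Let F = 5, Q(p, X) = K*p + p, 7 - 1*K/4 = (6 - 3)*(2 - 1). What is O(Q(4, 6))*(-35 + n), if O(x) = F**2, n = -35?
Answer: -1750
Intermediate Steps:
K = 16 (K = 28 - 4*(6 - 3)*(2 - 1) = 28 - 12 = 16)
Q(p, X) = 17*p (Q(p, X) = 16*p + p = 17*p)
O(x) = 25 (O(x) = 5**2 = 25)
O(Q(4, 6))*(-35 + n) = 25*(-35 - 35) = 25*(-70) = -1750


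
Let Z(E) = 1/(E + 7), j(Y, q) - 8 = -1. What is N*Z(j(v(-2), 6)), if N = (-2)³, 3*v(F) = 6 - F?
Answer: -4/7 ≈ -0.57143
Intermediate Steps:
v(F) = 2 - F/3 (v(F) = (6 - F)/3 = 2 - F/3)
j(Y, q) = 7 (j(Y, q) = 8 - 1 = 7)
N = -8
Z(E) = 1/(7 + E)
N*Z(j(v(-2), 6)) = -8/(7 + 7) = -8/14 = -8*1/14 = -4/7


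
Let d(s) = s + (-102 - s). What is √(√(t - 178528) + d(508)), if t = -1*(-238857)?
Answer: √(-102 + √60329) ≈ 11.984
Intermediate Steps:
t = 238857
d(s) = -102
√(√(t - 178528) + d(508)) = √(√(238857 - 178528) - 102) = √(√60329 - 102) = √(-102 + √60329)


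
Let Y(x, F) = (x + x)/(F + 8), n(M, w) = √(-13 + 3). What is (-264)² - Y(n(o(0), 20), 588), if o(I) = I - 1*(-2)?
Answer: 69696 - I*√10/298 ≈ 69696.0 - 0.010612*I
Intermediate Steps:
o(I) = 2 + I (o(I) = I + 2 = 2 + I)
n(M, w) = I*√10 (n(M, w) = √(-10) = I*√10)
Y(x, F) = 2*x/(8 + F) (Y(x, F) = (2*x)/(8 + F) = 2*x/(8 + F))
(-264)² - Y(n(o(0), 20), 588) = (-264)² - 2*I*√10/(8 + 588) = 69696 - 2*I*√10/596 = 69696 - I*√10/298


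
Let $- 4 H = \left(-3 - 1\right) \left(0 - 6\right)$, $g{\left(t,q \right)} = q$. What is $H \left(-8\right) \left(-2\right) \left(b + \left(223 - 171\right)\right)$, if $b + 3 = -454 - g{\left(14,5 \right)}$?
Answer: $39360$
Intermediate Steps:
$H = -6$ ($H = - \frac{\left(-3 - 1\right) \left(0 - 6\right)}{4} = - \frac{\left(-4\right) \left(0 - 6\right)}{4} = - \frac{\left(-4\right) \left(-6\right)}{4} = \left(- \frac{1}{4}\right) 24 = -6$)
$b = -462$ ($b = -3 - 459 = -462$)
$H \left(-8\right) \left(-2\right) \left(b + \left(223 - 171\right)\right) = \left(-6\right) \left(-8\right) \left(-2\right) \left(-462 + \left(223 - 171\right)\right) = 48 \left(-2\right) \left(-462 + 52\right) = \left(-96\right) \left(-410\right) = 39360$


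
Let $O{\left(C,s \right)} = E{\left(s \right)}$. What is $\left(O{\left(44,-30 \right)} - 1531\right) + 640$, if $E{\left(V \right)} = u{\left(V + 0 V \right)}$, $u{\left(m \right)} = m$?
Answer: $-921$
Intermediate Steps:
$E{\left(V \right)} = V$ ($E{\left(V \right)} = V + 0 V = V + 0 = V$)
$O{\left(C,s \right)} = s$
$\left(O{\left(44,-30 \right)} - 1531\right) + 640 = \left(-30 - 1531\right) + 640 = -1561 + 640 = -921$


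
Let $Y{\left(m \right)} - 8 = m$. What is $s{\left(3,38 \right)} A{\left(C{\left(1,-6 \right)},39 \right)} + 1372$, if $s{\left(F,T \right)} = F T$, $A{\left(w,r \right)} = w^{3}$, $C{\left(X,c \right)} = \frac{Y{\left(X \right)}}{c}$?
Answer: $\frac{3949}{4} \approx 987.25$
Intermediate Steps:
$Y{\left(m \right)} = 8 + m$
$C{\left(X,c \right)} = \frac{8 + X}{c}$
$s{\left(3,38 \right)} A{\left(C{\left(1,-6 \right)},39 \right)} + 1372 = 3 \cdot 38 \left(\frac{8 + 1}{-6}\right)^{3} + 1372 = 114 \left(\left(- \frac{1}{6}\right) 9\right)^{3} + 1372 = 114 \left(- \frac{3}{2}\right)^{3} + 1372 = 114 \left(- \frac{27}{8}\right) + 1372 = - \frac{1539}{4} + 1372 = \frac{3949}{4}$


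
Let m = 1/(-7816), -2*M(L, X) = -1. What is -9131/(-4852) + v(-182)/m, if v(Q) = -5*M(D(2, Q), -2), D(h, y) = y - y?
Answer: 94817211/4852 ≈ 19542.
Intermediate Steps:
D(h, y) = 0
M(L, X) = 1/2 (M(L, X) = -1/2*(-1) = 1/2)
m = -1/7816 ≈ -0.00012794
v(Q) = -5/2 (v(Q) = -5*1/2 = -5/2)
-9131/(-4852) + v(-182)/m = -9131/(-4852) - 5/(2*(-1/7816)) = -9131*(-1/4852) - 5/2*(-7816) = 9131/4852 + 19540 = 94817211/4852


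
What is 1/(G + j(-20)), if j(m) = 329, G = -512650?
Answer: -1/512321 ≈ -1.9519e-6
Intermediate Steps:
1/(G + j(-20)) = 1/(-512650 + 329) = 1/(-512321) = -1/512321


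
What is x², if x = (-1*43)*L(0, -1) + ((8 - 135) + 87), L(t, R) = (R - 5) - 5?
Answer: 187489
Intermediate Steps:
L(t, R) = -10 + R (L(t, R) = (-5 + R) - 5 = -10 + R)
x = 433 (x = (-1*43)*(-10 - 1) + ((8 - 135) + 87) = -43*(-11) + (-127 + 87) = 473 - 40 = 433)
x² = 433² = 187489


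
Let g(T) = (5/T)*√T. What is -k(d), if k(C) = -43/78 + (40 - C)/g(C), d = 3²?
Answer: -7039/390 ≈ -18.049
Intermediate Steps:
d = 9
g(T) = 5/√T
k(C) = -43/78 + √C*(40 - C)/5 (k(C) = -43/78 + (40 - C)/((5/√C)) = -43*1/78 + (40 - C)*(√C/5) = -43/78 + √C*(40 - C)/5)
-k(d) = -(-43/78 + √9*(40 - 1*9)/5) = -(-43/78 + (⅕)*3*(40 - 9)) = -(-43/78 + (⅕)*3*31) = -(-43/78 + 93/5) = -1*7039/390 = -7039/390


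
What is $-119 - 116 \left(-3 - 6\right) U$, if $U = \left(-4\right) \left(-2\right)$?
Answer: $8233$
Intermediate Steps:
$U = 8$
$-119 - 116 \left(-3 - 6\right) U = -119 - 116 \left(-3 - 6\right) 8 = -119 - 116 \left(\left(-9\right) 8\right) = -119 - -8352 = -119 + 8352 = 8233$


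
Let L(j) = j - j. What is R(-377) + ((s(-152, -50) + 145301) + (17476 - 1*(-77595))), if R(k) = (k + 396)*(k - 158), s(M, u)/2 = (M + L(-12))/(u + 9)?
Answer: 9438791/41 ≈ 2.3021e+5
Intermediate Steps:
L(j) = 0
s(M, u) = 2*M/(9 + u) (s(M, u) = 2*((M + 0)/(u + 9)) = 2*(M/(9 + u)) = 2*M/(9 + u))
R(k) = (-158 + k)*(396 + k) (R(k) = (396 + k)*(-158 + k) = (-158 + k)*(396 + k))
R(-377) + ((s(-152, -50) + 145301) + (17476 - 1*(-77595))) = (-62568 + (-377)² + 238*(-377)) + ((2*(-152)/(9 - 50) + 145301) + (17476 - 1*(-77595))) = (-62568 + 142129 - 89726) + ((2*(-152)/(-41) + 145301) + (17476 + 77595)) = -10165 + ((2*(-152)*(-1/41) + 145301) + 95071) = -10165 + ((304/41 + 145301) + 95071) = -10165 + (5957645/41 + 95071) = -10165 + 9855556/41 = 9438791/41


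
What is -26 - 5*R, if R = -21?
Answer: 79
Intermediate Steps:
-26 - 5*R = -26 - 5*(-21) = -26 + 105 = 79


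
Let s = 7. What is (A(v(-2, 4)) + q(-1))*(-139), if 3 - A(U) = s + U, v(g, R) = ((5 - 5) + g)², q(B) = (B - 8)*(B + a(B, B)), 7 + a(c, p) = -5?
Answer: -15151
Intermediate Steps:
a(c, p) = -12 (a(c, p) = -7 - 5 = -12)
q(B) = (-12 + B)*(-8 + B) (q(B) = (B - 8)*(B - 12) = (-8 + B)*(-12 + B) = (-12 + B)*(-8 + B))
v(g, R) = g² (v(g, R) = (0 + g)² = g²)
A(U) = -4 - U (A(U) = 3 - (7 + U) = 3 + (-7 - U) = -4 - U)
(A(v(-2, 4)) + q(-1))*(-139) = ((-4 - 1*(-2)²) + (96 + (-1)² - 20*(-1)))*(-139) = ((-4 - 1*4) + (96 + 1 + 20))*(-139) = ((-4 - 4) + 117)*(-139) = (-8 + 117)*(-139) = 109*(-139) = -15151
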